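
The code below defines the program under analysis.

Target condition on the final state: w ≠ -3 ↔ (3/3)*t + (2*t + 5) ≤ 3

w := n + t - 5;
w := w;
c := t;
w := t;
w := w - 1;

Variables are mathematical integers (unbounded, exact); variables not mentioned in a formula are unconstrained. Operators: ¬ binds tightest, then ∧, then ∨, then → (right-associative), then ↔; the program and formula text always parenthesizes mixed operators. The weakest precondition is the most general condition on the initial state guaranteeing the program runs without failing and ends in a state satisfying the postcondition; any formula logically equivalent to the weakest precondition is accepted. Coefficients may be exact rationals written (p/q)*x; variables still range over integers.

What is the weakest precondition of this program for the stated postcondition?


Working backward. After the program, the postcondition w ≠ -3 ↔ (3/3)*t + (2*t + 5) ≤ 3 must hold; in canonical form it is w ≠ -3 ↔ 3*t ≤ -2.
Before w := w - 1: w ≠ -2 ↔ 3*t ≤ -2
Before w := t: t ≠ -2 ↔ 3*t ≤ -2
Before c := t: t ≠ -2 ↔ 3*t ≤ -2
Before w := w: t ≠ -2 ↔ 3*t ≤ -2
Before w := n + t - 5: t ≠ -2 ↔ 3*t ≤ -2
Answer: WP = t ≠ -2 ↔ 3*t ≤ -2


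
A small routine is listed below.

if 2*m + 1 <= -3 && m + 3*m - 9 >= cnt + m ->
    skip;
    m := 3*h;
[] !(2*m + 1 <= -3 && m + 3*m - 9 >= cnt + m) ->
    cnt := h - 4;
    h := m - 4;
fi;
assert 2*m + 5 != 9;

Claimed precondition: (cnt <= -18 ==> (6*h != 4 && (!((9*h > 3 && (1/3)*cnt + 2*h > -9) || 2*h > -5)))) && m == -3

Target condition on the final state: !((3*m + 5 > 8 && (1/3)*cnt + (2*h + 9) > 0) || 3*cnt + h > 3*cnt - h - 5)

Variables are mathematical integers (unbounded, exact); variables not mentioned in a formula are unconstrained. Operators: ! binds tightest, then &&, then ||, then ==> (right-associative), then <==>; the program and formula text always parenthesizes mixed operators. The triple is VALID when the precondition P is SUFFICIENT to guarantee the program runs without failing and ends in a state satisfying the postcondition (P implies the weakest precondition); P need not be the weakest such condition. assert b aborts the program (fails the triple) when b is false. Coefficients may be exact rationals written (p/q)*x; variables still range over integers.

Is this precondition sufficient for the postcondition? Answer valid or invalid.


Working backward. After the program, the postcondition !((3*m + 5 > 8 && (1/3)*cnt + (2*h + 9) > 0) || 3*cnt + h > 3*cnt - h - 5) must hold; in canonical form it is !((3*m > 3 && (1/3)*cnt + 2*h > -9) || 2*h > -5).
Before assert 2*m + 5 != 9: 2*m != 4 && (!((3*m > 3 && (1/3)*cnt + 2*h > -9) || 2*h > -5))
Then branch requires 6*h != 4 && (!((9*h > 3 && (1/3)*cnt + 2*h > -9) || 2*h > -5)); else branch requires 2*m != 4 && (!((3*m > 3 && (1/3)*h + 2*m > 1/3) || 2*m > 3)).
Before the if: ((2*m <= -4 && 3*m >= cnt + 9) ==> (6*h != 4 && (!((9*h > 3 && (1/3)*cnt + 2*h > -9) || 2*h > -5)))) && ((!(2*m <= -4 && 3*m >= cnt + 9)) ==> (2*m != 4 && (!((3*m > 3 && (1/3)*h + 2*m > 1/3) || 2*m > 3))))
The weakest precondition is ((2*m <= -4 && 3*m >= cnt + 9) ==> (6*h != 4 && (!((9*h > 3 && (1/3)*cnt + 2*h > -9) || 2*h > -5)))) && ((!(2*m <= -4 && 3*m >= cnt + 9)) ==> (2*m != 4 && (!((3*m > 3 && (1/3)*h + 2*m > 1/3) || 2*m > 3)))).
Check whether (cnt <= -18 ==> (6*h != 4 && (!((9*h > 3 && (1/3)*cnt + 2*h > -9) || 2*h > -5)))) && m == -3 implies it.
Every state satisfying the precondition satisfies the weakest precondition: the implication holds.
Answer: valid


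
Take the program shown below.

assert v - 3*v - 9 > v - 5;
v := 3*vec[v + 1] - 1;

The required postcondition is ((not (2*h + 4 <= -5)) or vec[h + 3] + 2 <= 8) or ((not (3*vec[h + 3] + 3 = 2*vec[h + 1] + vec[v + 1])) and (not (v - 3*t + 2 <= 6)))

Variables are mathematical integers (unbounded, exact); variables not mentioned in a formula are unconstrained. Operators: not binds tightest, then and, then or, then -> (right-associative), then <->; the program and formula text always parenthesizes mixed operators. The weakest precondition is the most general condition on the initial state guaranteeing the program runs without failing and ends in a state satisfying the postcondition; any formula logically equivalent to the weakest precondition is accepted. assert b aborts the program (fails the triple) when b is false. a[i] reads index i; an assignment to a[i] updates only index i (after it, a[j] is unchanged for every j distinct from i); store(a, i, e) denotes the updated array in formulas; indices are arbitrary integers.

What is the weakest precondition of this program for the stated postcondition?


Working backward. After the program, the postcondition ((not (2*h + 4 <= -5)) or vec[h + 3] + 2 <= 8) or ((not (3*vec[h + 3] + 3 = 2*vec[h + 1] + vec[v + 1])) and (not (v - 3*t + 2 <= 6))) must hold; in canonical form it is (not (2*h <= -9)) or vec[h + 3] <= 6 or ((not (3*vec[h + 3] = 2*vec[h + 1] + vec[v + 1] - 3)) and (not (v <= 3*t + 4))).
Before v := 3*vec[v + 1] - 1: (not (2*h <= -9)) or vec[h + 3] <= 6 or ((not (3*vec[h + 3] = 2*vec[h + 1] + vec[3*vec[v + 1]] - 3)) and (not (3*vec[v + 1] <= 3*t + 5)))
Before assert v - 3*v - 9 > v - 5: 3*v < -4 and ((not (2*h <= -9)) or vec[h + 3] <= 6 or ((not (3*vec[h + 3] = 2*vec[h + 1] + vec[3*vec[v + 1]] - 3)) and (not (3*vec[v + 1] <= 3*t + 5))))
Answer: WP = 3*v < -4 and ((not (2*h <= -9)) or vec[h + 3] <= 6 or ((not (3*vec[h + 3] = 2*vec[h + 1] + vec[3*vec[v + 1]] - 3)) and (not (3*vec[v + 1] <= 3*t + 5))))


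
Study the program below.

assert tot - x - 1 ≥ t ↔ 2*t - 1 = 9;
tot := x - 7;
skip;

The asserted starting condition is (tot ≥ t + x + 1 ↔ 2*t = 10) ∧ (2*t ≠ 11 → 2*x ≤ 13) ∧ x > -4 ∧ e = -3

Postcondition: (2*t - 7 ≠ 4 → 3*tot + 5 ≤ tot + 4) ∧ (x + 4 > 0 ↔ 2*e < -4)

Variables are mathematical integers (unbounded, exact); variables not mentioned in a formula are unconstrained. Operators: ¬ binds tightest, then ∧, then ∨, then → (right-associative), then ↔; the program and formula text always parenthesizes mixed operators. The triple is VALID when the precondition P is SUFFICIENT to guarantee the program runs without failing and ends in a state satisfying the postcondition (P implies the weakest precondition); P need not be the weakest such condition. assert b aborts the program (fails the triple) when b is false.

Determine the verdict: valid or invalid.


Working backward. After the program, the postcondition (2*t - 7 ≠ 4 → 3*tot + 5 ≤ tot + 4) ∧ (x + 4 > 0 ↔ 2*e < -4) must hold; in canonical form it is (2*t ≠ 11 → 2*tot ≤ -1) ∧ (x > -4 ↔ 2*e < -4).
Before skip: (2*t ≠ 11 → 2*tot ≤ -1) ∧ (x > -4 ↔ 2*e < -4)
Before tot := x - 7: (2*t ≠ 11 → 2*x ≤ 13) ∧ (x > -4 ↔ 2*e < -4)
Before assert tot - x - 1 ≥ t ↔ 2*t - 1 = 9: (tot ≥ t + x + 1 ↔ 2*t = 10) ∧ (2*t ≠ 11 → 2*x ≤ 13) ∧ (x > -4 ↔ 2*e < -4)
The weakest precondition is (tot ≥ t + x + 1 ↔ 2*t = 10) ∧ (2*t ≠ 11 → 2*x ≤ 13) ∧ (x > -4 ↔ 2*e < -4).
Check whether (tot ≥ t + x + 1 ↔ 2*t = 10) ∧ (2*t ≠ 11 → 2*x ≤ 13) ∧ x > -4 ∧ e = -3 implies it.
Every state satisfying the precondition satisfies the weakest precondition: the implication holds.
Answer: valid


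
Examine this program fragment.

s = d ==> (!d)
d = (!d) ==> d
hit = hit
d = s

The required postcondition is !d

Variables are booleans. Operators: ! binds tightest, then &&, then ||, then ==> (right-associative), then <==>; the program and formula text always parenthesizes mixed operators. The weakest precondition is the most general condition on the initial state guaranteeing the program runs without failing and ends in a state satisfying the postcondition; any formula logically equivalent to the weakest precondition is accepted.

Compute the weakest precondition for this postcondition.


Working backward. After the program, !d must hold.
Before d := s: !s
Before hit := hit: !s
Before d := (!d) ==> d: !s
Before s := d ==> (!d): !(d ==> (!d))
Answer: WP = !(d ==> (!d))


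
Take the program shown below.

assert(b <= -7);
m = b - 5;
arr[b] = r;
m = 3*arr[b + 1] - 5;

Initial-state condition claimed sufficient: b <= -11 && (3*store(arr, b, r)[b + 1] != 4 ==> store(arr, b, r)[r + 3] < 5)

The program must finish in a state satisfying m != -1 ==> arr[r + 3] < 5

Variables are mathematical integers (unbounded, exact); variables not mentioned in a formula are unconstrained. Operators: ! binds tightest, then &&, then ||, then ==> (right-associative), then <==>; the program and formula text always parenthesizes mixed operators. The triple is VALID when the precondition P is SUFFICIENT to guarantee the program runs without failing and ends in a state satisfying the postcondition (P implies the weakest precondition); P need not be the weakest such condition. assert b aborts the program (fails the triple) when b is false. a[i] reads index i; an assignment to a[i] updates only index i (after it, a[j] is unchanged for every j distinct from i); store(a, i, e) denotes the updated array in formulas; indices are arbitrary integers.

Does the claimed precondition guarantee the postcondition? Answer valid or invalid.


Working backward. After the program, m != -1 ==> arr[r + 3] < 5 must hold.
Before m := 3*arr[b + 1] - 5: 3*arr[b + 1] != 4 ==> arr[r + 3] < 5
Before arr[b] := r: 3*store(arr, b, r)[b + 1] != 4 ==> store(arr, b, r)[r + 3] < 5
Before m := b - 5: 3*store(arr, b, r)[b + 1] != 4 ==> store(arr, b, r)[r + 3] < 5
Before assert b <= -7: b <= -7 && (3*store(arr, b, r)[b + 1] != 4 ==> store(arr, b, r)[r + 3] < 5)
The weakest precondition is b <= -7 && (3*store(arr, b, r)[b + 1] != 4 ==> store(arr, b, r)[r + 3] < 5).
Check whether b <= -11 && (3*store(arr, b, r)[b + 1] != 4 ==> store(arr, b, r)[r + 3] < 5) implies it.
Every state satisfying the precondition satisfies the weakest precondition: the implication holds.
Answer: valid


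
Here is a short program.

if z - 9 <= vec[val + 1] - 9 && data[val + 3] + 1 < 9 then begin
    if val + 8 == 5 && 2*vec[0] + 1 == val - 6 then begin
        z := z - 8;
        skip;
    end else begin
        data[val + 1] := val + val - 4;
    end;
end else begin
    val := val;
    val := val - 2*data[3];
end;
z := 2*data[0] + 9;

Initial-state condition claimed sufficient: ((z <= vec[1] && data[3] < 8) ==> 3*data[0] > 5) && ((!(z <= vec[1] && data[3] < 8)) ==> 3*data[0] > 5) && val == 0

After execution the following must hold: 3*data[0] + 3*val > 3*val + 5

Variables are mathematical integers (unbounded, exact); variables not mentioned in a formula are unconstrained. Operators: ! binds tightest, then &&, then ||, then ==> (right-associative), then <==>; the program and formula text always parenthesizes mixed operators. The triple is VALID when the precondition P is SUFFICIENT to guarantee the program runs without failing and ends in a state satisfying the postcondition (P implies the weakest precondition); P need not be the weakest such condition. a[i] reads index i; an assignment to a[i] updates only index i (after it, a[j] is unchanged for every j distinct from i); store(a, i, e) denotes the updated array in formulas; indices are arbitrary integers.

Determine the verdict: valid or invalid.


Working backward. After the program, the postcondition 3*data[0] + 3*val > 3*val + 5 must hold; in canonical form it is 3*data[0] > 5.
Before z := 2*data[0] + 9: 3*data[0] > 5
Then branch requires ((val == -3 && 2*vec[0] == val - 7) ==> 3*data[0] > 5) && ((!(val == -3 && 2*vec[0] == val - 7)) ==> 3*store(data, val + 1, 2*val - 4)[0] > 5); else branch requires 3*data[0] > 5.
Before the if: ((z <= vec[val + 1] && data[val + 3] < 8) ==> (((val == -3 && 2*vec[0] == val - 7) ==> 3*data[0] > 5) && ((!(val == -3 && 2*vec[0] == val - 7)) ==> 3*store(data, val + 1, 2*val - 4)[0] > 5))) && ((!(z <= vec[val + 1] && data[val + 3] < 8)) ==> 3*data[0] > 5)
The weakest precondition is ((z <= vec[val + 1] && data[val + 3] < 8) ==> (((val == -3 && 2*vec[0] == val - 7) ==> 3*data[0] > 5) && ((!(val == -3 && 2*vec[0] == val - 7)) ==> 3*store(data, val + 1, 2*val - 4)[0] > 5))) && ((!(z <= vec[val + 1] && data[val + 3] < 8)) ==> 3*data[0] > 5).
Check whether ((z <= vec[1] && data[3] < 8) ==> 3*data[0] > 5) && ((!(z <= vec[1] && data[3] < 8)) ==> 3*data[0] > 5) && val == 0 implies it.
Every state satisfying the precondition satisfies the weakest precondition: the implication holds.
Answer: valid


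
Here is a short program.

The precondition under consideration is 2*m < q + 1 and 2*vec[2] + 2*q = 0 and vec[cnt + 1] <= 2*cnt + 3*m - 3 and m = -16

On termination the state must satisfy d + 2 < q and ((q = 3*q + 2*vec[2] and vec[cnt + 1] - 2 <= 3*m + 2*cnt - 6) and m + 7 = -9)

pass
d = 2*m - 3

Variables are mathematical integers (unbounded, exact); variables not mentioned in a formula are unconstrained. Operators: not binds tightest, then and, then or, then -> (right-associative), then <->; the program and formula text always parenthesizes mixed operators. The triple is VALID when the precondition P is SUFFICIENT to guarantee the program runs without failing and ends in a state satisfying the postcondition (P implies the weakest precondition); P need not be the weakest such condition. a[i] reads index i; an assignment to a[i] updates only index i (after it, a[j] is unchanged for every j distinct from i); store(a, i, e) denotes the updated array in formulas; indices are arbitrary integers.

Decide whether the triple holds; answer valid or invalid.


Working backward. After the program, the postcondition d + 2 < q and ((q = 3*q + 2*vec[2] and vec[cnt + 1] - 2 <= 3*m + 2*cnt - 6) and m + 7 = -9) must hold; in canonical form it is d < q - 2 and 2*vec[2] + 2*q = 0 and vec[cnt + 1] <= 2*cnt + 3*m - 4 and m = -16.
Before d := 2*m - 3: 2*m < q + 1 and 2*vec[2] + 2*q = 0 and vec[cnt + 1] <= 2*cnt + 3*m - 4 and m = -16
Before skip: 2*m < q + 1 and 2*vec[2] + 2*q = 0 and vec[cnt + 1] <= 2*cnt + 3*m - 4 and m = -16
The weakest precondition is 2*m < q + 1 and 2*vec[2] + 2*q = 0 and vec[cnt + 1] <= 2*cnt + 3*m - 4 and m = -16.
Check whether 2*m < q + 1 and 2*vec[2] + 2*q = 0 and vec[cnt + 1] <= 2*cnt + 3*m - 3 and m = -16 implies it.
Countermodel: at the initial state cnt = 0, m = -16, q = 0, vec = {[1] = -51, [2] = 0, elsewhere -51}, the precondition holds but the weakest precondition fails.
Answer: invalid


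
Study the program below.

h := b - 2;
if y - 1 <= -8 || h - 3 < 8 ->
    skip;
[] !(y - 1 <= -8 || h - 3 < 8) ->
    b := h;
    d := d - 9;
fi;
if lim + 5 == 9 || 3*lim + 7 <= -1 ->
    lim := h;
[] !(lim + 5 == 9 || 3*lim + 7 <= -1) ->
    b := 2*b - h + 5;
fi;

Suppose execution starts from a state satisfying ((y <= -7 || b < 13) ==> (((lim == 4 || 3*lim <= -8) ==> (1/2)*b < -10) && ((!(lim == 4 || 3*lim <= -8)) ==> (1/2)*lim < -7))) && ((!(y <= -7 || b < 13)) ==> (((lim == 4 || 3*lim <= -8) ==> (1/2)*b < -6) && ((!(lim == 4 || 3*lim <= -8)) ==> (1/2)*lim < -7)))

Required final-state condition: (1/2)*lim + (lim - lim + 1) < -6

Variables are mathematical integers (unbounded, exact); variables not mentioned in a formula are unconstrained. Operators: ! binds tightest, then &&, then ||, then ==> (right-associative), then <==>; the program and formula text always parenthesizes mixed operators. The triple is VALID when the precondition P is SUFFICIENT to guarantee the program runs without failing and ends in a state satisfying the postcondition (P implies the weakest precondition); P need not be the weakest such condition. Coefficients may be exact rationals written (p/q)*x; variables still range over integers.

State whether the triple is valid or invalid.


Working backward. After the program, the postcondition (1/2)*lim + (lim - lim + 1) < -6 must hold; in canonical form it is (1/2)*lim < -7.
Then branch requires (1/2)*h < -7; else branch requires (1/2)*lim < -7.
Before the if: ((lim == 4 || 3*lim <= -8) ==> (1/2)*h < -7) && ((!(lim == 4 || 3*lim <= -8)) ==> (1/2)*lim < -7)
Then branch requires ((lim == 4 || 3*lim <= -8) ==> (1/2)*h < -7) && ((!(lim == 4 || 3*lim <= -8)) ==> (1/2)*lim < -7); else branch requires ((lim == 4 || 3*lim <= -8) ==> (1/2)*h < -7) && ((!(lim == 4 || 3*lim <= -8)) ==> (1/2)*lim < -7).
Before the if: ((y <= -7 || h < 11) ==> (((lim == 4 || 3*lim <= -8) ==> (1/2)*h < -7) && ((!(lim == 4 || 3*lim <= -8)) ==> (1/2)*lim < -7))) && ((!(y <= -7 || h < 11)) ==> (((lim == 4 || 3*lim <= -8) ==> (1/2)*h < -7) && ((!(lim == 4 || 3*lim <= -8)) ==> (1/2)*lim < -7)))
Before h := b - 2: ((y <= -7 || b < 13) ==> (((lim == 4 || 3*lim <= -8) ==> (1/2)*b < -6) && ((!(lim == 4 || 3*lim <= -8)) ==> (1/2)*lim < -7))) && ((!(y <= -7 || b < 13)) ==> (((lim == 4 || 3*lim <= -8) ==> (1/2)*b < -6) && ((!(lim == 4 || 3*lim <= -8)) ==> (1/2)*lim < -7)))
The weakest precondition is ((y <= -7 || b < 13) ==> (((lim == 4 || 3*lim <= -8) ==> (1/2)*b < -6) && ((!(lim == 4 || 3*lim <= -8)) ==> (1/2)*lim < -7))) && ((!(y <= -7 || b < 13)) ==> (((lim == 4 || 3*lim <= -8) ==> (1/2)*b < -6) && ((!(lim == 4 || 3*lim <= -8)) ==> (1/2)*lim < -7))).
Check whether ((y <= -7 || b < 13) ==> (((lim == 4 || 3*lim <= -8) ==> (1/2)*b < -10) && ((!(lim == 4 || 3*lim <= -8)) ==> (1/2)*lim < -7))) && ((!(y <= -7 || b < 13)) ==> (((lim == 4 || 3*lim <= -8) ==> (1/2)*b < -6) && ((!(lim == 4 || 3*lim <= -8)) ==> (1/2)*lim < -7))) implies it.
Every state satisfying the precondition satisfies the weakest precondition: the implication holds.
Answer: valid


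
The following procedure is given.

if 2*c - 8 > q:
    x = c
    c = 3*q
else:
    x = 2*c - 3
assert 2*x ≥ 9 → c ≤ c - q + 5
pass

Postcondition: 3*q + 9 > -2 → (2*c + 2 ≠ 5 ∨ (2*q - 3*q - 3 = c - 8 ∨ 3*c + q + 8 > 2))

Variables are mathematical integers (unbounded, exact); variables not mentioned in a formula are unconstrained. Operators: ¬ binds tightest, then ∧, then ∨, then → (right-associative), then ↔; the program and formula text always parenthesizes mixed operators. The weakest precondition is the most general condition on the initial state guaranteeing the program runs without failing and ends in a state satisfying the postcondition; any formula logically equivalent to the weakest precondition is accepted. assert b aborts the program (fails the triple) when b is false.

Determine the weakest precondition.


Working backward. After the program, the postcondition 3*q + 9 > -2 → (2*c + 2 ≠ 5 ∨ (2*q - 3*q - 3 = c - 8 ∨ 3*c + q + 8 > 2)) must hold; in canonical form it is 3*q > -11 → (2*c ≠ 3 ∨ c + q = 5 ∨ 3*c + q > -6).
Before skip: 3*q > -11 → (2*c ≠ 3 ∨ c + q = 5 ∨ 3*c + q > -6)
Before assert 2*x ≥ 9 → c ≤ c - q + 5: (2*x ≥ 9 → q ≤ 5) ∧ (3*q > -11 → (2*c ≠ 3 ∨ c + q = 5 ∨ 3*c + q > -6))
Then branch requires (2*c ≥ 9 → q ≤ 5) ∧ (3*q > -11 → (6*q ≠ 3 ∨ 4*q = 5 ∨ 10*q > -6)); else branch requires (4*c ≥ 15 → q ≤ 5) ∧ (3*q > -11 → (2*c ≠ 3 ∨ c + q = 5 ∨ 3*c + q > -6)).
Before the if: (2*c > q + 8 → ((2*c ≥ 9 → q ≤ 5) ∧ (3*q > -11 → (6*q ≠ 3 ∨ 4*q = 5 ∨ 10*q > -6)))) ∧ ((¬(2*c > q + 8)) → ((4*c ≥ 15 → q ≤ 5) ∧ (3*q > -11 → (2*c ≠ 3 ∨ c + q = 5 ∨ 3*c + q > -6))))
Answer: WP = (2*c > q + 8 → ((2*c ≥ 9 → q ≤ 5) ∧ (3*q > -11 → (6*q ≠ 3 ∨ 4*q = 5 ∨ 10*q > -6)))) ∧ ((¬(2*c > q + 8)) → ((4*c ≥ 15 → q ≤ 5) ∧ (3*q > -11 → (2*c ≠ 3 ∨ c + q = 5 ∨ 3*c + q > -6))))


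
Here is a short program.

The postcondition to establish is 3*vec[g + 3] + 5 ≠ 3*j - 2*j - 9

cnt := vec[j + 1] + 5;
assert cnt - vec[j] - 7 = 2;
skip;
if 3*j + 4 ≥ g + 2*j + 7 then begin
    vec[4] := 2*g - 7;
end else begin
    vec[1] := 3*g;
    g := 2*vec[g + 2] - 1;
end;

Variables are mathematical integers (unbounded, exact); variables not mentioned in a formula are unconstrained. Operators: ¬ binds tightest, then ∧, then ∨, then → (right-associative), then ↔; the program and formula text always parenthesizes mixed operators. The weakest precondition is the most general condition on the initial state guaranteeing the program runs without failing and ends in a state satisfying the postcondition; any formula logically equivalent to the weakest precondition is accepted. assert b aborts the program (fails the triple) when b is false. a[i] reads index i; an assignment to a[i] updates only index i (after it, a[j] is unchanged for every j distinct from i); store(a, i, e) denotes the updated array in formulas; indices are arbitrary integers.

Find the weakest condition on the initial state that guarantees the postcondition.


Working backward. After the program, the postcondition 3*vec[g + 3] + 5 ≠ 3*j - 2*j - 9 must hold; in canonical form it is 3*vec[g + 3] ≠ j - 14.
Then branch requires 3*store(vec, 4, 2*g - 7)[g + 3] ≠ j - 14; else branch requires 3*store(vec, 1, 3*g)[2*store(vec, 1, 3*g)[g + 2] + 2] ≠ j - 14.
Before the if: (j ≥ g + 3 → 3*store(vec, 4, 2*g - 7)[g + 3] ≠ j - 14) ∧ ((¬(j ≥ g + 3)) → 3*store(vec, 1, 3*g)[2*store(vec, 1, 3*g)[g + 2] + 2] ≠ j - 14)
Before skip: (j ≥ g + 3 → 3*store(vec, 4, 2*g - 7)[g + 3] ≠ j - 14) ∧ ((¬(j ≥ g + 3)) → 3*store(vec, 1, 3*g)[2*store(vec, 1, 3*g)[g + 2] + 2] ≠ j - 14)
Before assert cnt - vec[j] - 7 = 2: cnt = vec[j] + 9 ∧ (j ≥ g + 3 → 3*store(vec, 4, 2*g - 7)[g + 3] ≠ j - 14) ∧ ((¬(j ≥ g + 3)) → 3*store(vec, 1, 3*g)[2*store(vec, 1, 3*g)[g + 2] + 2] ≠ j - 14)
Before cnt := vec[j + 1] + 5: vec[j + 1] = vec[j] + 4 ∧ (j ≥ g + 3 → 3*store(vec, 4, 2*g - 7)[g + 3] ≠ j - 14) ∧ ((¬(j ≥ g + 3)) → 3*store(vec, 1, 3*g)[2*store(vec, 1, 3*g)[g + 2] + 2] ≠ j - 14)
Answer: WP = vec[j + 1] = vec[j] + 4 ∧ (j ≥ g + 3 → 3*store(vec, 4, 2*g - 7)[g + 3] ≠ j - 14) ∧ ((¬(j ≥ g + 3)) → 3*store(vec, 1, 3*g)[2*store(vec, 1, 3*g)[g + 2] + 2] ≠ j - 14)


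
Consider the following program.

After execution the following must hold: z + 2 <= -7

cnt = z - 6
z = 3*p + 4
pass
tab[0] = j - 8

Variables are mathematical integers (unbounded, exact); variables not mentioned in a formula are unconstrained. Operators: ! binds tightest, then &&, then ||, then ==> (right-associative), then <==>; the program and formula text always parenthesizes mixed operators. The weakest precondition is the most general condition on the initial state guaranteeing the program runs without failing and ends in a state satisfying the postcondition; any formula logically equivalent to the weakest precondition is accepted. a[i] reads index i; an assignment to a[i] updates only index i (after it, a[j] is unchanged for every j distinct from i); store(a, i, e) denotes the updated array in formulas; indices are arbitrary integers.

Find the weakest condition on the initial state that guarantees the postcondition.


Working backward. After the program, the postcondition z + 2 <= -7 must hold; in canonical form it is z <= -9.
Before tab[0] := j - 8: z <= -9
Before skip: z <= -9
Before z := 3*p + 4: 3*p <= -13
Before cnt := z - 6: 3*p <= -13
Answer: WP = 3*p <= -13


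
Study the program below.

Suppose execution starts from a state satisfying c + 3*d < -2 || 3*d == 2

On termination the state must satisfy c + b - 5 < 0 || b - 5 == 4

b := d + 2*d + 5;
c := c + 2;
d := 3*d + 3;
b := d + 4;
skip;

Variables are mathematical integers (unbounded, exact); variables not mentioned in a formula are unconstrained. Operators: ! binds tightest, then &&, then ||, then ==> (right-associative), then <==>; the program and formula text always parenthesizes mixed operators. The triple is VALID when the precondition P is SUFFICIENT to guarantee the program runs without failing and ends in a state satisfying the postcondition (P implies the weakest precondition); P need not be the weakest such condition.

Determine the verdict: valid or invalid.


Working backward. After the program, the postcondition c + b - 5 < 0 || b - 5 == 4 must hold; in canonical form it is b + c < 5 || b == 9.
Before skip: b + c < 5 || b == 9
Before b := d + 4: c + d < 1 || d == 5
Before d := 3*d + 3: c + 3*d < -2 || 3*d == 2
Before c := c + 2: c + 3*d < -4 || 3*d == 2
Before b := d + 2*d + 5: c + 3*d < -4 || 3*d == 2
The weakest precondition is c + 3*d < -4 || 3*d == 2.
Check whether c + 3*d < -2 || 3*d == 2 implies it.
Countermodel: at the initial state c = -4, d = 0, the precondition holds but the weakest precondition fails.
Answer: invalid


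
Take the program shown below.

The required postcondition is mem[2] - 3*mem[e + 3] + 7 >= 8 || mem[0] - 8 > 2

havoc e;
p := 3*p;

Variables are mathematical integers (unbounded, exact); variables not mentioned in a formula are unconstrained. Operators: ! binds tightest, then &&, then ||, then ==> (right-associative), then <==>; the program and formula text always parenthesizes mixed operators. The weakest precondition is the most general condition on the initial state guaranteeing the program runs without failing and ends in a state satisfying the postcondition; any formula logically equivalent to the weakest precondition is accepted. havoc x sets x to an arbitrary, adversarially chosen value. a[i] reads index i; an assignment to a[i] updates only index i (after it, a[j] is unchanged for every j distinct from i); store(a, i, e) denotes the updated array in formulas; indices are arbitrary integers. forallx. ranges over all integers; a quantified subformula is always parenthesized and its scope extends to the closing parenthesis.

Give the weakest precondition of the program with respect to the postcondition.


Working backward. After the program, the postcondition mem[2] - 3*mem[e + 3] + 7 >= 8 || mem[0] - 8 > 2 must hold; in canonical form it is mem[2] >= 3*mem[e + 3] + 1 || mem[0] > 10.
Before p := 3*p: mem[2] >= 3*mem[e + 3] + 1 || mem[0] > 10
Before havoc e: forall e_1. (mem[2] >= 3*mem[e_1 + 3] + 1 || mem[0] > 10)
Answer: WP = forall e_1. (mem[2] >= 3*mem[e_1 + 3] + 1 || mem[0] > 10)


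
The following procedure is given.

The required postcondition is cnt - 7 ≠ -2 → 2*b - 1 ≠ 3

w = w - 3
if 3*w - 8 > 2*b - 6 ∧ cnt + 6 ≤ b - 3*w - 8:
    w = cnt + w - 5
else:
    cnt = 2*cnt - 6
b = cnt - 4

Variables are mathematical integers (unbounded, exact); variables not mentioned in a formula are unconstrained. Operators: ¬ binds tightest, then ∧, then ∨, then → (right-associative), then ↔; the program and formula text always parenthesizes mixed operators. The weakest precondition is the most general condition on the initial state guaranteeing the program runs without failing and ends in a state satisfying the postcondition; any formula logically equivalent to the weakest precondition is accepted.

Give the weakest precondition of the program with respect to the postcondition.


Working backward. After the program, the postcondition cnt - 7 ≠ -2 → 2*b - 1 ≠ 3 must hold; in canonical form it is cnt ≠ 5 → 2*b ≠ 4.
Before b := cnt - 4: cnt ≠ 5 → 2*cnt ≠ 12
Then branch requires cnt ≠ 5 → 2*cnt ≠ 12; else branch requires 2*cnt ≠ 11 → 4*cnt ≠ 24.
Before the if: ((3*w > 2*b + 2 ∧ cnt + 3*w ≤ b - 14) → (cnt ≠ 5 → 2*cnt ≠ 12)) ∧ ((¬(3*w > 2*b + 2 ∧ cnt + 3*w ≤ b - 14)) → (2*cnt ≠ 11 → 4*cnt ≠ 24))
Before w := w - 3: ((3*w > 2*b + 11 ∧ cnt + 3*w ≤ b - 5) → (cnt ≠ 5 → 2*cnt ≠ 12)) ∧ ((¬(3*w > 2*b + 11 ∧ cnt + 3*w ≤ b - 5)) → (2*cnt ≠ 11 → 4*cnt ≠ 24))
Answer: WP = ((3*w > 2*b + 11 ∧ cnt + 3*w ≤ b - 5) → (cnt ≠ 5 → 2*cnt ≠ 12)) ∧ ((¬(3*w > 2*b + 11 ∧ cnt + 3*w ≤ b - 5)) → (2*cnt ≠ 11 → 4*cnt ≠ 24))


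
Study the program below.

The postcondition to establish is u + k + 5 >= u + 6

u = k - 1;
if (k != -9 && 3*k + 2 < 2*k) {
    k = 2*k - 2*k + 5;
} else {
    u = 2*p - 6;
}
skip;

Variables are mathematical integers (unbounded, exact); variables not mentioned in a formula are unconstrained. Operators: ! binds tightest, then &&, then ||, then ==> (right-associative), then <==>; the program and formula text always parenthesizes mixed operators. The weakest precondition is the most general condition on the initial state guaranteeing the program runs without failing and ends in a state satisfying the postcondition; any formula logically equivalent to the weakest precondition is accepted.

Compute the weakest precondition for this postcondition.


Working backward. After the program, the postcondition u + k + 5 >= u + 6 must hold; in canonical form it is k >= 1.
Before skip: k >= 1
Then branch requires true; else branch requires k >= 1.
Before the if: (!(k != -9 && k < -2)) ==> k >= 1
Before u := k - 1: (!(k != -9 && k < -2)) ==> k >= 1
Answer: WP = (!(k != -9 && k < -2)) ==> k >= 1


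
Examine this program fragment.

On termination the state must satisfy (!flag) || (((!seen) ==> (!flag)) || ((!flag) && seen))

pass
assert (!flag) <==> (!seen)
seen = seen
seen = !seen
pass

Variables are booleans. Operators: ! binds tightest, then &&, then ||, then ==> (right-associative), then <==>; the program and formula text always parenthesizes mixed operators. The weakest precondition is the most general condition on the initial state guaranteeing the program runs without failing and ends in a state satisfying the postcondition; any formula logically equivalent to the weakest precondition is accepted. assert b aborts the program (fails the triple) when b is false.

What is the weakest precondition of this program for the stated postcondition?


Working backward. After the program, the postcondition (!flag) || (((!seen) ==> (!flag)) || ((!flag) && seen)) must hold; in canonical form it is (!flag) || ((!seen) ==> (!flag)) || ((!flag) && seen).
Before skip: (!flag) || ((!seen) ==> (!flag)) || ((!flag) && seen)
Before seen := !seen: (!flag) || (seen ==> (!flag)) || ((!flag) && (!seen))
Before seen := seen: (!flag) || (seen ==> (!flag)) || ((!flag) && (!seen))
Before assert (!flag) <==> (!seen): ((!flag) <==> (!seen)) && ((!flag) || (seen ==> (!flag)) || ((!flag) && (!seen)))
Before skip: ((!flag) <==> (!seen)) && ((!flag) || (seen ==> (!flag)) || ((!flag) && (!seen)))
Answer: WP = ((!flag) <==> (!seen)) && ((!flag) || (seen ==> (!flag)) || ((!flag) && (!seen)))


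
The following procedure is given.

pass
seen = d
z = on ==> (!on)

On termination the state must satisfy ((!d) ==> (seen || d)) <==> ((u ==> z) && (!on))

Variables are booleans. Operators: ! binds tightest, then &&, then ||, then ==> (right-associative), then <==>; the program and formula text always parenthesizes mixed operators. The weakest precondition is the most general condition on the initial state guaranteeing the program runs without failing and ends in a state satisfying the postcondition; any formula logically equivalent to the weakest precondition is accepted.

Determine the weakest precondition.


Working backward. After the program, ((!d) ==> (seen || d)) <==> ((u ==> z) && (!on)) must hold.
Before z := on ==> (!on): ((!d) ==> (seen || d)) <==> ((u ==> (on ==> (!on))) && (!on))
Before seen := d: ((!d) ==> d) <==> ((u ==> (on ==> (!on))) && (!on))
Before skip: ((!d) ==> d) <==> ((u ==> (on ==> (!on))) && (!on))
Answer: WP = ((!d) ==> d) <==> ((u ==> (on ==> (!on))) && (!on))


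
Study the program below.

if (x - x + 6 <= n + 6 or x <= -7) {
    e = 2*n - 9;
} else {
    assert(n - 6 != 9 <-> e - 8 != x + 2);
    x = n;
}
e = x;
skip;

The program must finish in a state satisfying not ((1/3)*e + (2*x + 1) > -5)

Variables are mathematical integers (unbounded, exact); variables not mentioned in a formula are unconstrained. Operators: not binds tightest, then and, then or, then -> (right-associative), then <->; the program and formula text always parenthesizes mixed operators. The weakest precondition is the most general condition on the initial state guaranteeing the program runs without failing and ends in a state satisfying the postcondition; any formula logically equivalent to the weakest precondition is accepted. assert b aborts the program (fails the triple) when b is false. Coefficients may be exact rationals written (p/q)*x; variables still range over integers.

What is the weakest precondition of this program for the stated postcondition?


Working backward. After the program, the postcondition not ((1/3)*e + (2*x + 1) > -5) must hold; in canonical form it is not ((1/3)*e + 2*x > -6).
Before skip: not ((1/3)*e + 2*x > -6)
Before e := x: not ((7/3)*x > -6)
Then branch requires not ((7/3)*x > -6); else branch requires (n != 15 <-> e != x + 10) and (not ((7/3)*n > -6)).
Before the if: ((n >= 0 or x <= -7) -> (not ((7/3)*x > -6))) and ((not (n >= 0 or x <= -7)) -> ((n != 15 <-> e != x + 10) and (not ((7/3)*n > -6))))
Answer: WP = ((n >= 0 or x <= -7) -> (not ((7/3)*x > -6))) and ((not (n >= 0 or x <= -7)) -> ((n != 15 <-> e != x + 10) and (not ((7/3)*n > -6))))


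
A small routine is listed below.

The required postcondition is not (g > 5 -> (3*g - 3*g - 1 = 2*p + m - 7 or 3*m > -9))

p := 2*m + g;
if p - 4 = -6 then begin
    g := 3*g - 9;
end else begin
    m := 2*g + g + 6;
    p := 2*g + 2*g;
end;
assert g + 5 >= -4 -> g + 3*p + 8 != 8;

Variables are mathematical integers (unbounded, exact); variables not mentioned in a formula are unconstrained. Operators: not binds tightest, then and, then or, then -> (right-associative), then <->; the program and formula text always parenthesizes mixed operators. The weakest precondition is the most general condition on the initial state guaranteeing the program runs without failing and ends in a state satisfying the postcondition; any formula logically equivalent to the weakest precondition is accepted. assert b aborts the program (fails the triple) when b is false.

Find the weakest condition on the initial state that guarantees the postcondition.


Working backward. After the program, the postcondition not (g > 5 -> (3*g - 3*g - 1 = 2*p + m - 7 or 3*m > -9)) must hold; in canonical form it is not (g > 5 -> (m + 2*p = 6 or 3*m > -9)).
Before assert g + 5 >= -4 -> g + 3*p + 8 != 8: (g >= -9 -> g + 3*p != 0) and (not (g > 5 -> (m + 2*p = 6 or 3*m > -9)))
Then branch requires (3*g >= 0 -> 3*g + 3*p != 9) and (not (3*g > 14 -> (m + 2*p = 6 or 3*m > -9))); else branch requires (g >= -9 -> 13*g != 0) and (not (g > 5 -> (11*g = 0 or 9*g > -27))).
Before the if: (p = -2 -> ((3*g >= 0 -> 3*g + 3*p != 9) and (not (3*g > 14 -> (m + 2*p = 6 or 3*m > -9))))) and ((not (p = -2)) -> ((g >= -9 -> 13*g != 0) and (not (g > 5 -> (11*g = 0 or 9*g > -27)))))
Before p := 2*m + g: (g + 2*m = -2 -> ((3*g >= 0 -> 6*g + 6*m != 9) and (not (3*g > 14 -> (2*g + 5*m = 6 or 3*m > -9))))) and ((not (g + 2*m = -2)) -> ((g >= -9 -> 13*g != 0) and (not (g > 5 -> (11*g = 0 or 9*g > -27)))))
Answer: WP = (g + 2*m = -2 -> ((3*g >= 0 -> 6*g + 6*m != 9) and (not (3*g > 14 -> (2*g + 5*m = 6 or 3*m > -9))))) and ((not (g + 2*m = -2)) -> ((g >= -9 -> 13*g != 0) and (not (g > 5 -> (11*g = 0 or 9*g > -27)))))


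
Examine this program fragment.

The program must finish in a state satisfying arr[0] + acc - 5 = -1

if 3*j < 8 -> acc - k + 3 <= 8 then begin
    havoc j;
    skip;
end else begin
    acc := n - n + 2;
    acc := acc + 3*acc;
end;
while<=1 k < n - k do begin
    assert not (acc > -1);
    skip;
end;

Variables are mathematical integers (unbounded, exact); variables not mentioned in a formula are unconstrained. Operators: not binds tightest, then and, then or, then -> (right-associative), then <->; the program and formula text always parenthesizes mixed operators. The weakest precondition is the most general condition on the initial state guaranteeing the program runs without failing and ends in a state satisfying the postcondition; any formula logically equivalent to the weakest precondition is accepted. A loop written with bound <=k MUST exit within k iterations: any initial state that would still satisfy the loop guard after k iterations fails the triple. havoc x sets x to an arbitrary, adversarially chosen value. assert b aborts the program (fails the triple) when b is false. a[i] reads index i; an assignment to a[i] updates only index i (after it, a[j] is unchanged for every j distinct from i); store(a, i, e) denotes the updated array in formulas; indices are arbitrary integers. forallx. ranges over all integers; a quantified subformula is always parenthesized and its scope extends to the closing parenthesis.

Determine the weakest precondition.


Working backward. After the program, the postcondition arr[0] + acc - 5 = -1 must hold; in canonical form it is arr[0] + acc = 4.
Before the loop (bound <=1), unroll the exhaustion recursion (WP_0 = exit-now case; WP_j = one more guarded iteration, up to j = 1):
  WP_0: (not (2*k < n)) and arr[0] + acc = 4
  WP_1: (2*k < n -> ((not (acc > -1)) and (not (2*k < n)) and arr[0] + acc = 4)) and ((not (2*k < n)) -> arr[0] + acc = 4)
So before the loop: (2*k < n -> ((not (acc > -1)) and (not (2*k < n)) and arr[0] + acc = 4)) and ((not (2*k < n)) -> arr[0] + acc = 4)
Then branch requires (2*k < n -> ((not (acc > -1)) and (not (2*k < n)) and arr[0] + acc = 4)) and ((not (2*k < n)) -> arr[0] + acc = 4); else branch requires (not (2*k < n)) and ((not (2*k < n)) -> arr[0] = -4).
Before the if: ((3*j < 8 -> acc <= k + 5) -> ((2*k < n -> ((not (acc > -1)) and (not (2*k < n)) and arr[0] + acc = 4)) and ((not (2*k < n)) -> arr[0] + acc = 4))) and ((not (3*j < 8 -> acc <= k + 5)) -> ((not (2*k < n)) and ((not (2*k < n)) -> arr[0] = -4)))
Answer: WP = ((3*j < 8 -> acc <= k + 5) -> ((2*k < n -> ((not (acc > -1)) and (not (2*k < n)) and arr[0] + acc = 4)) and ((not (2*k < n)) -> arr[0] + acc = 4))) and ((not (3*j < 8 -> acc <= k + 5)) -> ((not (2*k < n)) and ((not (2*k < n)) -> arr[0] = -4)))


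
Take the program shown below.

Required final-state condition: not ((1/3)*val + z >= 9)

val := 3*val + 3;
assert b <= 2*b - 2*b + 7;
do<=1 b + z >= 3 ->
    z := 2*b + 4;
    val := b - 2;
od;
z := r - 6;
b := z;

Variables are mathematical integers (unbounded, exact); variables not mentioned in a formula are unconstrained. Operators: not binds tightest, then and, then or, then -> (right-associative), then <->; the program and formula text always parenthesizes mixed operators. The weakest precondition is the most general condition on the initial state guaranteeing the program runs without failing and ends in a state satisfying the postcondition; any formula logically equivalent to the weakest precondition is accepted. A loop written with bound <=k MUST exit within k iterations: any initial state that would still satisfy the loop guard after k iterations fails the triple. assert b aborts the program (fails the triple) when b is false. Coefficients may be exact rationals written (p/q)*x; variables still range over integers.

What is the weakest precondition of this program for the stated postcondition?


Working backward. After the program, not ((1/3)*val + z >= 9) must hold.
Before b := z: not ((1/3)*val + z >= 9)
Before z := r - 6: not (r + (1/3)*val >= 15)
Before the loop (bound <=1), unroll the exhaustion recursion (WP_0 = exit-now case; WP_j = one more guarded iteration, up to j = 1):
  WP_0: (not (b + z >= 3)) and (not (r + (1/3)*val >= 15))
  WP_1: (b + z >= 3 -> ((not (3*b >= -1)) and (not ((1/3)*b + r >= 47/3)))) and ((not (b + z >= 3)) -> (not (r + (1/3)*val >= 15)))
So before the loop: (b + z >= 3 -> ((not (3*b >= -1)) and (not ((1/3)*b + r >= 47/3)))) and ((not (b + z >= 3)) -> (not (r + (1/3)*val >= 15)))
Before assert b <= 2*b - 2*b + 7: b <= 7 and (b + z >= 3 -> ((not (3*b >= -1)) and (not ((1/3)*b + r >= 47/3)))) and ((not (b + z >= 3)) -> (not (r + (1/3)*val >= 15)))
Before val := 3*val + 3: b <= 7 and (b + z >= 3 -> ((not (3*b >= -1)) and (not ((1/3)*b + r >= 47/3)))) and ((not (b + z >= 3)) -> (not (r + val >= 14)))
Answer: WP = b <= 7 and (b + z >= 3 -> ((not (3*b >= -1)) and (not ((1/3)*b + r >= 47/3)))) and ((not (b + z >= 3)) -> (not (r + val >= 14)))


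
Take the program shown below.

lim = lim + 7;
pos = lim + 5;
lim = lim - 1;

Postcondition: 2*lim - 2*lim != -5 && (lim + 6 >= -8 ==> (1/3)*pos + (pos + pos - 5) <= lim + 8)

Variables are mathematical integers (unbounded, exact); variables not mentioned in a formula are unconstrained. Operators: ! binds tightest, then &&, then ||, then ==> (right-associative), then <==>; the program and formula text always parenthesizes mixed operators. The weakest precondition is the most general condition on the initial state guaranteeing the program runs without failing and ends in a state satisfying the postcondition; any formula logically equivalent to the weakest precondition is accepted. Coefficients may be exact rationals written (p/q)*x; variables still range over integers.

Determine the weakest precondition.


Working backward. After the program, the postcondition 2*lim - 2*lim != -5 && (lim + 6 >= -8 ==> (1/3)*pos + (pos + pos - 5) <= lim + 8) must hold; in canonical form it is lim >= -14 ==> (7/3)*pos <= lim + 13.
Before lim := lim - 1: lim >= -13 ==> (7/3)*pos <= lim + 12
Before pos := lim + 5: lim >= -13 ==> (4/3)*lim <= 1/3
Before lim := lim + 7: lim >= -20 ==> (4/3)*lim <= -9
Answer: WP = lim >= -20 ==> (4/3)*lim <= -9
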